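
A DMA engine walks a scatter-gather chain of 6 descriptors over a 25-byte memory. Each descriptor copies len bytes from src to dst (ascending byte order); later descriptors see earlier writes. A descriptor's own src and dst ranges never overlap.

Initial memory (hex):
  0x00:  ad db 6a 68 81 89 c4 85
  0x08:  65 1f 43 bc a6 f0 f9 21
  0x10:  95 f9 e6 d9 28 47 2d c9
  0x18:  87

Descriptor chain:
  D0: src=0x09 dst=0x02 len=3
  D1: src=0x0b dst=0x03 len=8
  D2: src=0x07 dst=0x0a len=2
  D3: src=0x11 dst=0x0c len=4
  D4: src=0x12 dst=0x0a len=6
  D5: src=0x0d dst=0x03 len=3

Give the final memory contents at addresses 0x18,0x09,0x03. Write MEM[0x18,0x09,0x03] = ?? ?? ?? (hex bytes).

D0: mem[0x02..0x04] <- [1f 43 bc]
D1: mem[0x03..0x0a] <- [bc a6 f0 f9 21 95 f9 e6]
D2: mem[0x0a..0x0b] <- [21 95]
D3: mem[0x0c..0x0f] <- [f9 e6 d9 28]
D4: mem[0x0a..0x0f] <- [e6 d9 28 47 2d c9]
D5: mem[0x03..0x05] <- [47 2d c9]
query mem[0x18]=0x87, mem[0x09]=0xf9, mem[0x03]=0x47

MEM[0x18,0x09,0x03] = 87 f9 47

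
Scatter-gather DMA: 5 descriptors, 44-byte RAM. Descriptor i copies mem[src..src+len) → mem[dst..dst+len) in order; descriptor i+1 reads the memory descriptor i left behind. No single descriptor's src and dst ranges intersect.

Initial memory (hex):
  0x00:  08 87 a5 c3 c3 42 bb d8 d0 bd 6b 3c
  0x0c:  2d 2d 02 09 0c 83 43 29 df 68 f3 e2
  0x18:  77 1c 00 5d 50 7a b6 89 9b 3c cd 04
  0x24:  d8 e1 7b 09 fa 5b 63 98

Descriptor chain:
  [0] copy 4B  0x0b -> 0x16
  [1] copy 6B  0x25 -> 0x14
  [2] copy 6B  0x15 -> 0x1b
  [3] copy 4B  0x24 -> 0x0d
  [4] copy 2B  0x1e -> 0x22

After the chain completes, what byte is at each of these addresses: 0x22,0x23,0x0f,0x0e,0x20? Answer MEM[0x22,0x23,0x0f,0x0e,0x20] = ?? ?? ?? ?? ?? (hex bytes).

MEM[0x22,0x23,0x0f,0x0e,0x20] = 5b 63 7b e1 00

  after D0: wrote 4B at 0x16 = 3c2d2d02
  after D1: wrote 6B at 0x14 = e17b09fa5b63
  after D2: wrote 6B at 0x1b = 7b09fa5b6300
  after D3: wrote 4B at 0x0d = d8e17b09
  after D4: wrote 2B at 0x22 = 5b63
query mem[0x22]=0x5b, mem[0x23]=0x63, mem[0x0f]=0x7b, mem[0x0e]=0xe1, mem[0x20]=0x00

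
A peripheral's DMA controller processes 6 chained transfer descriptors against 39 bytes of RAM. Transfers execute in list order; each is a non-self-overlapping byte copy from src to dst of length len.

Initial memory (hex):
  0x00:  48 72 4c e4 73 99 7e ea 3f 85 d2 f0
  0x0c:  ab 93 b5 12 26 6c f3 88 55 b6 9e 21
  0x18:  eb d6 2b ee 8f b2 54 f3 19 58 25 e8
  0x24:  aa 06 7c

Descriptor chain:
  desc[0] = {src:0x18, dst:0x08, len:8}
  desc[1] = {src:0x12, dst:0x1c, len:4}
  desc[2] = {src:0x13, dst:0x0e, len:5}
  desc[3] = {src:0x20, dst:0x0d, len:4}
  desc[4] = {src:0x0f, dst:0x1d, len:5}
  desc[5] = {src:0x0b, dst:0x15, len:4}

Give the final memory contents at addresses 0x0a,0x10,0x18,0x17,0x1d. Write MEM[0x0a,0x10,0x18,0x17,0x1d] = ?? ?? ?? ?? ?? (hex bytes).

#0 dst[0x08+8] := {0xeb,0xd6,0x2b,0xee,0x8f,0xb2,0x54,0xf3}
#1 dst[0x1c+4] := {0xf3,0x88,0x55,0xb6}
#2 dst[0x0e+5] := {0x88,0x55,0xb6,0x9e,0x21}
#3 dst[0x0d+4] := {0x19,0x58,0x25,0xe8}
#4 dst[0x1d+5] := {0x25,0xe8,0x9e,0x21,0x88}
#5 dst[0x15+4] := {0xee,0x8f,0x19,0x58}
query mem[0x0a]=0x2b, mem[0x10]=0xe8, mem[0x18]=0x58, mem[0x17]=0x19, mem[0x1d]=0x25

MEM[0x0a,0x10,0x18,0x17,0x1d] = 2b e8 58 19 25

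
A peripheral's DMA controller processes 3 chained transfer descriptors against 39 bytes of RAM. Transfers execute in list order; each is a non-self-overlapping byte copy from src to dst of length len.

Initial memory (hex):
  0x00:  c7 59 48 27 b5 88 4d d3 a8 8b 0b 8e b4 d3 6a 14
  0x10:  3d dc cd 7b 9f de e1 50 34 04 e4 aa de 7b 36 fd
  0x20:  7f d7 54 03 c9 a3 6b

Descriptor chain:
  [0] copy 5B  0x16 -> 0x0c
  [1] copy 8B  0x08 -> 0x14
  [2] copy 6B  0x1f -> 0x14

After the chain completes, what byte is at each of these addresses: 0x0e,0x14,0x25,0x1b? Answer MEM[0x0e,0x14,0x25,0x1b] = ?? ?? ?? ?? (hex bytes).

MEM[0x0e,0x14,0x25,0x1b] = 34 fd a3 04

[0] 0x16->0x0c len=5 : e1 50 34 04 e4
[1] 0x08->0x14 len=8 : a8 8b 0b 8e e1 50 34 04
[2] 0x1f->0x14 len=6 : fd 7f d7 54 03 c9
query mem[0x0e]=0x34, mem[0x14]=0xfd, mem[0x25]=0xa3, mem[0x1b]=0x04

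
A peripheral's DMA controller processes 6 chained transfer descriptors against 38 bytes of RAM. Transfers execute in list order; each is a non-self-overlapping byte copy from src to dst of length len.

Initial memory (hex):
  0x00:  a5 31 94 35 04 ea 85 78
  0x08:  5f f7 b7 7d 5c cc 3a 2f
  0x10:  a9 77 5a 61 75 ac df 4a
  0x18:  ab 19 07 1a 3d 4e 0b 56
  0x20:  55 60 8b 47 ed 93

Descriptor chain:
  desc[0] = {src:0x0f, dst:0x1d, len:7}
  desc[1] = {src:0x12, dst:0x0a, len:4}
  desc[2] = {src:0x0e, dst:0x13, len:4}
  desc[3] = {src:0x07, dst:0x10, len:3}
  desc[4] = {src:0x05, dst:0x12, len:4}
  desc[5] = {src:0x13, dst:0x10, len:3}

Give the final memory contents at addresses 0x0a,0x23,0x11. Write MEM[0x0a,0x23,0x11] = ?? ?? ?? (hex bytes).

MEM[0x0a,0x23,0x11] = 5a ac 78

  after D0: wrote 7B at 0x1d = 2fa9775a6175ac
  after D1: wrote 4B at 0x0a = 5a6175ac
  after D2: wrote 4B at 0x13 = 3a2fa977
  after D3: wrote 3B at 0x10 = 785ff7
  after D4: wrote 4B at 0x12 = ea85785f
  after D5: wrote 3B at 0x10 = 85785f
query mem[0x0a]=0x5a, mem[0x23]=0xac, mem[0x11]=0x78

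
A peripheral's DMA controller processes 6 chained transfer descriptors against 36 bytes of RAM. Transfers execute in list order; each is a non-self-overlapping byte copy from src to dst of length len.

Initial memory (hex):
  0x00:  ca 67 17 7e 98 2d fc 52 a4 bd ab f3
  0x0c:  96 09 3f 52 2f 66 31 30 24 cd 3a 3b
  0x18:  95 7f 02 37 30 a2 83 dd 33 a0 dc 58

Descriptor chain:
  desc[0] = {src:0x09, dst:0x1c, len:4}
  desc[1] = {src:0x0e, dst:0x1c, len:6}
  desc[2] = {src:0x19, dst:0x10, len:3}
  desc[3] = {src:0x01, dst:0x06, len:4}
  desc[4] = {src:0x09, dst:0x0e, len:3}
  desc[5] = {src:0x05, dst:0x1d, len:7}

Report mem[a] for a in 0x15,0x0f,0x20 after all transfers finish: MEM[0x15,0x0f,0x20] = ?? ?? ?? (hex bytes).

[0] 0x09->0x1c len=4 : bd ab f3 96
[1] 0x0e->0x1c len=6 : 3f 52 2f 66 31 30
[2] 0x19->0x10 len=3 : 7f 02 37
[3] 0x01->0x06 len=4 : 67 17 7e 98
[4] 0x09->0x0e len=3 : 98 ab f3
[5] 0x05->0x1d len=7 : 2d 67 17 7e 98 ab f3
query mem[0x15]=0xcd, mem[0x0f]=0xab, mem[0x20]=0x7e

MEM[0x15,0x0f,0x20] = cd ab 7e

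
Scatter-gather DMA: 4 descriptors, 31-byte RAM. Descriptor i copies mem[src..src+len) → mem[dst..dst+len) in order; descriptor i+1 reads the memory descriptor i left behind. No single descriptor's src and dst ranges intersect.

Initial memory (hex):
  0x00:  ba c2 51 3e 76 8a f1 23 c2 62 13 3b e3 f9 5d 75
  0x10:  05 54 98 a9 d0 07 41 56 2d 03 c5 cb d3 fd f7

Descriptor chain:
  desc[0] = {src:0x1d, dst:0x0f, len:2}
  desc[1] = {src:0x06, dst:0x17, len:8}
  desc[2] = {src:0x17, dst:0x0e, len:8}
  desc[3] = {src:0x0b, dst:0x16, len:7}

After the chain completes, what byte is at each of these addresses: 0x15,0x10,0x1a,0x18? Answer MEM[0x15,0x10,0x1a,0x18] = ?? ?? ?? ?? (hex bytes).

[0] 0x1d->0x0f len=2 : fd f7
[1] 0x06->0x17 len=8 : f1 23 c2 62 13 3b e3 f9
[2] 0x17->0x0e len=8 : f1 23 c2 62 13 3b e3 f9
[3] 0x0b->0x16 len=7 : 3b e3 f9 f1 23 c2 62
query mem[0x15]=0xf9, mem[0x10]=0xc2, mem[0x1a]=0x23, mem[0x18]=0xf9

MEM[0x15,0x10,0x1a,0x18] = f9 c2 23 f9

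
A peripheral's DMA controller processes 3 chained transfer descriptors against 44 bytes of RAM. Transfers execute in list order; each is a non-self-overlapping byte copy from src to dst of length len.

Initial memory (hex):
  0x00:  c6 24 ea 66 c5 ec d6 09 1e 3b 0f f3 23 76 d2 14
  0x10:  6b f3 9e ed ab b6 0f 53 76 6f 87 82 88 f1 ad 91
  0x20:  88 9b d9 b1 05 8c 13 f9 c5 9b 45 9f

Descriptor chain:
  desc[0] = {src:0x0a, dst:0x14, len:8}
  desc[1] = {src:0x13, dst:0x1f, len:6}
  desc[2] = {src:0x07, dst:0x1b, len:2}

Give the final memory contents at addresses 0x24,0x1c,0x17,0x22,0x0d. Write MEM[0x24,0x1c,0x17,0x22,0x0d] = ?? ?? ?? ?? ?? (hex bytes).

MEM[0x24,0x1c,0x17,0x22,0x0d] = d2 1e 76 23 76

[0] 0x0a->0x14 len=8 : 0f f3 23 76 d2 14 6b f3
[1] 0x13->0x1f len=6 : ed 0f f3 23 76 d2
[2] 0x07->0x1b len=2 : 09 1e
query mem[0x24]=0xd2, mem[0x1c]=0x1e, mem[0x17]=0x76, mem[0x22]=0x23, mem[0x0d]=0x76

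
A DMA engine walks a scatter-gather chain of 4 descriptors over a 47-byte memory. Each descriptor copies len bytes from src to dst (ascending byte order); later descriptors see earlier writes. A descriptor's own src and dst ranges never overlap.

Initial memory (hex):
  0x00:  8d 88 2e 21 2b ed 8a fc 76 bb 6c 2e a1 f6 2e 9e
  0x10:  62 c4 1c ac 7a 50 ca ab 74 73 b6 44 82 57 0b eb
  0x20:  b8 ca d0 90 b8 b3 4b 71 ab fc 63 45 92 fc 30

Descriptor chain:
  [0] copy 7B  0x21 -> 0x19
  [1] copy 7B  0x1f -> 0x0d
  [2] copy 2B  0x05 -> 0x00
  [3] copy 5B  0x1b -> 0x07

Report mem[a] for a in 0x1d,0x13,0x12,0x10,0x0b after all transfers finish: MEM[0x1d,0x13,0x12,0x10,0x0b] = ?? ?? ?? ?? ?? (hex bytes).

MEM[0x1d,0x13,0x12,0x10,0x0b] = b3 b3 b8 d0 71

  after D0: wrote 7B at 0x19 = cad090b8b34b71
  after D1: wrote 7B at 0x0d = 71b8cad090b8b3
  after D2: wrote 2B at 0x00 = ed8a
  after D3: wrote 5B at 0x07 = 90b8b34b71
query mem[0x1d]=0xb3, mem[0x13]=0xb3, mem[0x12]=0xb8, mem[0x10]=0xd0, mem[0x0b]=0x71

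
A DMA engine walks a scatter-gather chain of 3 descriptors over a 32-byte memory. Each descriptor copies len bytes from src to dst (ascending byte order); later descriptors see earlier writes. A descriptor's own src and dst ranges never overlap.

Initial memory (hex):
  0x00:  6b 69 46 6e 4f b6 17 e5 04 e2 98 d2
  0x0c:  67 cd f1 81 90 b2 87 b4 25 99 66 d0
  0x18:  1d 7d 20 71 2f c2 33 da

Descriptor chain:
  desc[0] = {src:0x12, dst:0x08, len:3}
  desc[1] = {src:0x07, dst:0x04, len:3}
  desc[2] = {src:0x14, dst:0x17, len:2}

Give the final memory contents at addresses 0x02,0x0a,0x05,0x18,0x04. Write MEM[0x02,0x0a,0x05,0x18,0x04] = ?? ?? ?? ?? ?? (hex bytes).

D0: mem[0x08..0x0a] <- [87 b4 25]
D1: mem[0x04..0x06] <- [e5 87 b4]
D2: mem[0x17..0x18] <- [25 99]
query mem[0x02]=0x46, mem[0x0a]=0x25, mem[0x05]=0x87, mem[0x18]=0x99, mem[0x04]=0xe5

MEM[0x02,0x0a,0x05,0x18,0x04] = 46 25 87 99 e5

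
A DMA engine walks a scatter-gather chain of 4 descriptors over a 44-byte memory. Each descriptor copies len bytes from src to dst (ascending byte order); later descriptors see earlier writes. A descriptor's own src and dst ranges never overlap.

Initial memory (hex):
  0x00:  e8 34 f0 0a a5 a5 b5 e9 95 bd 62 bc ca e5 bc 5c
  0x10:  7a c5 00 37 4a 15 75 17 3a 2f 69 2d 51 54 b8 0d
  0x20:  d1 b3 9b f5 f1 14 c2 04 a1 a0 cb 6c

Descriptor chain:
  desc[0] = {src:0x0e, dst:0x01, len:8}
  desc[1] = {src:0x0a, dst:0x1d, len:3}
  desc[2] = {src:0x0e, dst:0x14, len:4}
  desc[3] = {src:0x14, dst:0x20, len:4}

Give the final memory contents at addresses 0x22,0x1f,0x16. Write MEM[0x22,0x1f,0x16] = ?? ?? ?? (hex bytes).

[0] 0x0e->0x01 len=8 : bc 5c 7a c5 00 37 4a 15
[1] 0x0a->0x1d len=3 : 62 bc ca
[2] 0x0e->0x14 len=4 : bc 5c 7a c5
[3] 0x14->0x20 len=4 : bc 5c 7a c5
query mem[0x22]=0x7a, mem[0x1f]=0xca, mem[0x16]=0x7a

MEM[0x22,0x1f,0x16] = 7a ca 7a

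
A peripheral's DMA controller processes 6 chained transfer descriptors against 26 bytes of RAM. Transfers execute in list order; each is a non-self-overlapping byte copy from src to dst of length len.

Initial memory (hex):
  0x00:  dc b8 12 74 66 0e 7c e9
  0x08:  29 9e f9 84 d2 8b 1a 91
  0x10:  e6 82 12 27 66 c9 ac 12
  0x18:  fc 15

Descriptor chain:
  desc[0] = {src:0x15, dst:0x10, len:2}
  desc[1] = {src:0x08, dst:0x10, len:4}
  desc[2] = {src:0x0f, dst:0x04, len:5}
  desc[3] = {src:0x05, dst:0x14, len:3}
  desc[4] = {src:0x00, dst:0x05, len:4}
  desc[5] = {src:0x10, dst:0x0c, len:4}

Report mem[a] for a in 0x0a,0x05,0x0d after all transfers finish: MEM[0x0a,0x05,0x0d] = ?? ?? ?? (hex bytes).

D0: mem[0x10..0x11] <- [c9 ac]
D1: mem[0x10..0x13] <- [29 9e f9 84]
D2: mem[0x04..0x08] <- [91 29 9e f9 84]
D3: mem[0x14..0x16] <- [29 9e f9]
D4: mem[0x05..0x08] <- [dc b8 12 74]
D5: mem[0x0c..0x0f] <- [29 9e f9 84]
query mem[0x0a]=0xf9, mem[0x05]=0xdc, mem[0x0d]=0x9e

MEM[0x0a,0x05,0x0d] = f9 dc 9e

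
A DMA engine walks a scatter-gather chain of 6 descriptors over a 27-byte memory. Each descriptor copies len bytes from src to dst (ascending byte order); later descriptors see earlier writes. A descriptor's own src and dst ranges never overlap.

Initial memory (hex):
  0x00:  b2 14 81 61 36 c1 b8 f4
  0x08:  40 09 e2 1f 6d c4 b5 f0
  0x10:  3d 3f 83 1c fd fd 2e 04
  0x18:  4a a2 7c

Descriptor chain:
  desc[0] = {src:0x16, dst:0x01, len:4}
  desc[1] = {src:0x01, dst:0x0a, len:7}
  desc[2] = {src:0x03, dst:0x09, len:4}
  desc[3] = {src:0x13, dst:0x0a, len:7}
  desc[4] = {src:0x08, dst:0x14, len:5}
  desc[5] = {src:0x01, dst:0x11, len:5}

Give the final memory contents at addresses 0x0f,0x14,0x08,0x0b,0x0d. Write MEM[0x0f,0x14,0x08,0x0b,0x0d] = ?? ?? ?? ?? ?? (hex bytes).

  after D0: wrote 4B at 0x01 = 2e044aa2
  after D1: wrote 7B at 0x0a = 2e044aa2c1b8f4
  after D2: wrote 4B at 0x09 = 4aa2c1b8
  after D3: wrote 7B at 0x0a = 1cfdfd2e044aa2
  after D4: wrote 5B at 0x14 = 404a1cfdfd
  after D5: wrote 5B at 0x11 = 2e044aa2c1
query mem[0x0f]=0x4a, mem[0x14]=0xa2, mem[0x08]=0x40, mem[0x0b]=0xfd, mem[0x0d]=0x2e

MEM[0x0f,0x14,0x08,0x0b,0x0d] = 4a a2 40 fd 2e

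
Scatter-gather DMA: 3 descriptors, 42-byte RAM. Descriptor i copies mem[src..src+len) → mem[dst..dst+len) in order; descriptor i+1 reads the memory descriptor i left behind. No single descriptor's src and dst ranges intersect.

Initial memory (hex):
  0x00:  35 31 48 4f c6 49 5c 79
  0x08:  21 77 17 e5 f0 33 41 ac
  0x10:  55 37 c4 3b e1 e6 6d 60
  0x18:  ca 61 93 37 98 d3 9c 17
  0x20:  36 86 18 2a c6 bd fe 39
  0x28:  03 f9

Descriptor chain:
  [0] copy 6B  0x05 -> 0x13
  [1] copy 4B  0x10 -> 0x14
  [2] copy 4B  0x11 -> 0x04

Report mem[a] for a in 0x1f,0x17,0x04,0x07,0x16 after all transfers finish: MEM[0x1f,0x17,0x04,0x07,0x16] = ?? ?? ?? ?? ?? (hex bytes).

MEM[0x1f,0x17,0x04,0x07,0x16] = 17 49 37 55 c4

[0] 0x05->0x13 len=6 : 49 5c 79 21 77 17
[1] 0x10->0x14 len=4 : 55 37 c4 49
[2] 0x11->0x04 len=4 : 37 c4 49 55
query mem[0x1f]=0x17, mem[0x17]=0x49, mem[0x04]=0x37, mem[0x07]=0x55, mem[0x16]=0xc4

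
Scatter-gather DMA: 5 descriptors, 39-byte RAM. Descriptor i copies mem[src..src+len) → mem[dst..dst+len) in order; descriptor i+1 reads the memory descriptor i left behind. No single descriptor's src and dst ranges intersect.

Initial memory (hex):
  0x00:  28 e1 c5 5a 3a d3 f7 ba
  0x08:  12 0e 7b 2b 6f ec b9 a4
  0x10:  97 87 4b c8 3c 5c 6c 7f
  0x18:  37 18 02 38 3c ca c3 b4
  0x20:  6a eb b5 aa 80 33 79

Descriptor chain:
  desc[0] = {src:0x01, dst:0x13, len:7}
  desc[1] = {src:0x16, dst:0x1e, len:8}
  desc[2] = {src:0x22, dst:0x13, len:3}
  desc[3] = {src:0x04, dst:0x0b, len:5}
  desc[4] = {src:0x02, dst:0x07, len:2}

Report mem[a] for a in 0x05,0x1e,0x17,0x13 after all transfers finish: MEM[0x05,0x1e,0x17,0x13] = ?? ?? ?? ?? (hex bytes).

#0 dst[0x13+7] := {0xe1,0xc5,0x5a,0x3a,0xd3,0xf7,0xba}
#1 dst[0x1e+8] := {0x3a,0xd3,0xf7,0xba,0x02,0x38,0x3c,0xca}
#2 dst[0x13+3] := {0x02,0x38,0x3c}
#3 dst[0x0b+5] := {0x3a,0xd3,0xf7,0xba,0x12}
#4 dst[0x07+2] := {0xc5,0x5a}
query mem[0x05]=0xd3, mem[0x1e]=0x3a, mem[0x17]=0xd3, mem[0x13]=0x02

MEM[0x05,0x1e,0x17,0x13] = d3 3a d3 02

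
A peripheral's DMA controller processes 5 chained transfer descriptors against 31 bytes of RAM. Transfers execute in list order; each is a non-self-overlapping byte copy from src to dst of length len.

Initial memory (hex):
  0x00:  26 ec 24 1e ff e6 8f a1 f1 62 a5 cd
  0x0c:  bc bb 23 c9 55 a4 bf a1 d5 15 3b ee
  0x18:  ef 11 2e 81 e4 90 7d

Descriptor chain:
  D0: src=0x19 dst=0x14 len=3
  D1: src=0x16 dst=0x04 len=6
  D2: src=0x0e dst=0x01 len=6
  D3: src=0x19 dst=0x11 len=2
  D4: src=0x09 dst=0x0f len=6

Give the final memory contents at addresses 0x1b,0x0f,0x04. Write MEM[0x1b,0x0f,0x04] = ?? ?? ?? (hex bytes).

MEM[0x1b,0x0f,0x04] = 81 81 a4

[0] 0x19->0x14 len=3 : 11 2e 81
[1] 0x16->0x04 len=6 : 81 ee ef 11 2e 81
[2] 0x0e->0x01 len=6 : 23 c9 55 a4 bf a1
[3] 0x19->0x11 len=2 : 11 2e
[4] 0x09->0x0f len=6 : 81 a5 cd bc bb 23
query mem[0x1b]=0x81, mem[0x0f]=0x81, mem[0x04]=0xa4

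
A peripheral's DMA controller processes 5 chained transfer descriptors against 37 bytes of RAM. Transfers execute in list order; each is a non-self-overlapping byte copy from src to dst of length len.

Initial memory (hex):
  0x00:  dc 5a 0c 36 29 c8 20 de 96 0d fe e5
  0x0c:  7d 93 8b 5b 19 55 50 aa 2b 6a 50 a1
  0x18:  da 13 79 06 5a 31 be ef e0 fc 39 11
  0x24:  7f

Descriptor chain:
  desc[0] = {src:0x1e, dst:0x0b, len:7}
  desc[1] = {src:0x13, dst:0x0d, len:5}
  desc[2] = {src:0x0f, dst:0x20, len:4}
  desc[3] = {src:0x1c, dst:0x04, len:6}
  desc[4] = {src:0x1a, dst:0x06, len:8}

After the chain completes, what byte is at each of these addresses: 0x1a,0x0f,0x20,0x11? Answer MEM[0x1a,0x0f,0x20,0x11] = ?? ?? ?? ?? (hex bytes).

  after D0: wrote 7B at 0x0b = beefe0fc39117f
  after D1: wrote 5B at 0x0d = aa2b6a50a1
  after D2: wrote 4B at 0x20 = 6a50a150
  after D3: wrote 6B at 0x04 = 5a31beef6a50
  after D4: wrote 8B at 0x06 = 79065a31beef6a50
query mem[0x1a]=0x79, mem[0x0f]=0x6a, mem[0x20]=0x6a, mem[0x11]=0xa1

MEM[0x1a,0x0f,0x20,0x11] = 79 6a 6a a1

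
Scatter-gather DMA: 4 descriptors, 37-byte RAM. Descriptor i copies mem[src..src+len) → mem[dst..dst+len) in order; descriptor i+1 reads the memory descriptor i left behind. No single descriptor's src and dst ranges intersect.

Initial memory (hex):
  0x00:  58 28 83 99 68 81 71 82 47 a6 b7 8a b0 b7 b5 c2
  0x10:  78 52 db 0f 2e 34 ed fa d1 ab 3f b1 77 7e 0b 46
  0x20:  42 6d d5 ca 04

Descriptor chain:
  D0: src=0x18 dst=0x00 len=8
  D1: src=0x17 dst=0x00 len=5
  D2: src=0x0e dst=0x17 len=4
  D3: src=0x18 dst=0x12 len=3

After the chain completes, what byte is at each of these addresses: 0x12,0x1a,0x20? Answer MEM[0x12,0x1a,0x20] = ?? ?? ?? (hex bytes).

#0 dst[0x00+8] := {0xd1,0xab,0x3f,0xb1,0x77,0x7e,0x0b,0x46}
#1 dst[0x00+5] := {0xfa,0xd1,0xab,0x3f,0xb1}
#2 dst[0x17+4] := {0xb5,0xc2,0x78,0x52}
#3 dst[0x12+3] := {0xc2,0x78,0x52}
query mem[0x12]=0xc2, mem[0x1a]=0x52, mem[0x20]=0x42

MEM[0x12,0x1a,0x20] = c2 52 42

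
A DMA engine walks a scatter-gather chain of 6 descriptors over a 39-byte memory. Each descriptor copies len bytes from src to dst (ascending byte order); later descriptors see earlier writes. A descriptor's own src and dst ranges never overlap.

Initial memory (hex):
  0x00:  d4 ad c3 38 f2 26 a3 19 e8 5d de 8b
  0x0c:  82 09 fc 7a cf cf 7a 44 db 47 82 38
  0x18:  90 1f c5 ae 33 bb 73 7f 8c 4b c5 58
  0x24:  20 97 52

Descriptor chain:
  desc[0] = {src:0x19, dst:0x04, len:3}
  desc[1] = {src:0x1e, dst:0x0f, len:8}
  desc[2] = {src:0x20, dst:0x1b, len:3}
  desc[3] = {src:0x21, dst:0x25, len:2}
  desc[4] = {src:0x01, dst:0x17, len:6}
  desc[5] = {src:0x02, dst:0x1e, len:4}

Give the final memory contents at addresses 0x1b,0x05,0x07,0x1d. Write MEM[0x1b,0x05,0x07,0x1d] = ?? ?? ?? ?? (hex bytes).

MEM[0x1b,0x05,0x07,0x1d] = c5 c5 19 c5

#0 dst[0x04+3] := {0x1f,0xc5,0xae}
#1 dst[0x0f+8] := {0x73,0x7f,0x8c,0x4b,0xc5,0x58,0x20,0x97}
#2 dst[0x1b+3] := {0x8c,0x4b,0xc5}
#3 dst[0x25+2] := {0x4b,0xc5}
#4 dst[0x17+6] := {0xad,0xc3,0x38,0x1f,0xc5,0xae}
#5 dst[0x1e+4] := {0xc3,0x38,0x1f,0xc5}
query mem[0x1b]=0xc5, mem[0x05]=0xc5, mem[0x07]=0x19, mem[0x1d]=0xc5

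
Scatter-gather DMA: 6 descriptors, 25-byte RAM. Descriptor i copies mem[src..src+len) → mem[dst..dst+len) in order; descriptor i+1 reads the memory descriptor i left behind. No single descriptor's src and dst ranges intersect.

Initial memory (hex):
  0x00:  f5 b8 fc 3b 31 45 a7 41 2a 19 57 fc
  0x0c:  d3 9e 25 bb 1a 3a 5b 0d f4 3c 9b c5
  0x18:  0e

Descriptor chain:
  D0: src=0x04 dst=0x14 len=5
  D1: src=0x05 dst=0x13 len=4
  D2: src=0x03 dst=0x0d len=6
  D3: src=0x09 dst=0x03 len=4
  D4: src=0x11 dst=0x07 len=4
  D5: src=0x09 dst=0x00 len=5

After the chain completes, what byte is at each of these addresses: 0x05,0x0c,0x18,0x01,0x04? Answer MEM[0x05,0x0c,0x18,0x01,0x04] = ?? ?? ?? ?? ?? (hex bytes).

MEM[0x05,0x0c,0x18,0x01,0x04] = fc d3 2a a7 3b

[0] 0x04->0x14 len=5 : 31 45 a7 41 2a
[1] 0x05->0x13 len=4 : 45 a7 41 2a
[2] 0x03->0x0d len=6 : 3b 31 45 a7 41 2a
[3] 0x09->0x03 len=4 : 19 57 fc d3
[4] 0x11->0x07 len=4 : 41 2a 45 a7
[5] 0x09->0x00 len=5 : 45 a7 fc d3 3b
query mem[0x05]=0xfc, mem[0x0c]=0xd3, mem[0x18]=0x2a, mem[0x01]=0xa7, mem[0x04]=0x3b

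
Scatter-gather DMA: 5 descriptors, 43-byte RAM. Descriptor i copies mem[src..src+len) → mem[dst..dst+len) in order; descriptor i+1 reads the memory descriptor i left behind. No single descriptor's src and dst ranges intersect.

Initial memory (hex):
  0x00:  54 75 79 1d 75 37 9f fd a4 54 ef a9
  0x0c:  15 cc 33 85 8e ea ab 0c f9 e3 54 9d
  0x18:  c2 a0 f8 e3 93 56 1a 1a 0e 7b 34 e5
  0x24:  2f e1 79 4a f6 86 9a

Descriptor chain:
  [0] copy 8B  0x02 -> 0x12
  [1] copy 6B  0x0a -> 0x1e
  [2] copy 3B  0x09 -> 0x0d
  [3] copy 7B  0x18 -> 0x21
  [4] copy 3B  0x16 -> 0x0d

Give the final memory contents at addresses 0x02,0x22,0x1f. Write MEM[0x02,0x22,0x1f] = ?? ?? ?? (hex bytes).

D0: mem[0x12..0x19] <- [79 1d 75 37 9f fd a4 54]
D1: mem[0x1e..0x23] <- [ef a9 15 cc 33 85]
D2: mem[0x0d..0x0f] <- [54 ef a9]
D3: mem[0x21..0x27] <- [a4 54 f8 e3 93 56 ef]
D4: mem[0x0d..0x0f] <- [9f fd a4]
query mem[0x02]=0x79, mem[0x22]=0x54, mem[0x1f]=0xa9

MEM[0x02,0x22,0x1f] = 79 54 a9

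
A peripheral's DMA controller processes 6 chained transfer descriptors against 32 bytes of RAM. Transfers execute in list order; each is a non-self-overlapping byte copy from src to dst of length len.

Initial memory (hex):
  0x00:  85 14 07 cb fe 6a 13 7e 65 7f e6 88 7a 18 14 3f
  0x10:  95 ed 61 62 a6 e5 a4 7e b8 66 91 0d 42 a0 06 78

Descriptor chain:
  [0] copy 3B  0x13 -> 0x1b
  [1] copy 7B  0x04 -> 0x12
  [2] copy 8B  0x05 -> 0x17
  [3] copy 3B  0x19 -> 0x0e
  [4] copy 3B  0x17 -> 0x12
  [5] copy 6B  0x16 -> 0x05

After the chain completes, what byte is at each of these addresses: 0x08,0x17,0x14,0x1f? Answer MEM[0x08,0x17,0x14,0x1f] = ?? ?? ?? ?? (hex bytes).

MEM[0x08,0x17,0x14,0x1f] = 7e 6a 7e 78

D0: mem[0x1b..0x1d] <- [62 a6 e5]
D1: mem[0x12..0x18] <- [fe 6a 13 7e 65 7f e6]
D2: mem[0x17..0x1e] <- [6a 13 7e 65 7f e6 88 7a]
D3: mem[0x0e..0x10] <- [7e 65 7f]
D4: mem[0x12..0x14] <- [6a 13 7e]
D5: mem[0x05..0x0a] <- [65 6a 13 7e 65 7f]
query mem[0x08]=0x7e, mem[0x17]=0x6a, mem[0x14]=0x7e, mem[0x1f]=0x78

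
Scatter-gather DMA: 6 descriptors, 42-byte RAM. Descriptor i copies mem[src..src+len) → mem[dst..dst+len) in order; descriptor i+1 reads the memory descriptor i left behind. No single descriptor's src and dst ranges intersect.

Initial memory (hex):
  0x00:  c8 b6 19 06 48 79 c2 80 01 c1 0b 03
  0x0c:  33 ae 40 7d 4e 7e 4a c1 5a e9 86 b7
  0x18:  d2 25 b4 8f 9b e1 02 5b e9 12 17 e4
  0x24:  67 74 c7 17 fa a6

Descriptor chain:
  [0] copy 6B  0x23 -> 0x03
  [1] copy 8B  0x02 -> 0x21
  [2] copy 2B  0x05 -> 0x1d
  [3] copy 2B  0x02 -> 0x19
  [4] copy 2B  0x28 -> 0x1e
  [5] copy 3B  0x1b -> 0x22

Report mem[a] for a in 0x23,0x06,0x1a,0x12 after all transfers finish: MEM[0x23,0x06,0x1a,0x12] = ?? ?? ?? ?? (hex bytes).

MEM[0x23,0x06,0x1a,0x12] = 9b c7 e4 4a

#0 dst[0x03+6] := {0xe4,0x67,0x74,0xc7,0x17,0xfa}
#1 dst[0x21+8] := {0x19,0xe4,0x67,0x74,0xc7,0x17,0xfa,0xc1}
#2 dst[0x1d+2] := {0x74,0xc7}
#3 dst[0x19+2] := {0x19,0xe4}
#4 dst[0x1e+2] := {0xc1,0xa6}
#5 dst[0x22+3] := {0x8f,0x9b,0x74}
query mem[0x23]=0x9b, mem[0x06]=0xc7, mem[0x1a]=0xe4, mem[0x12]=0x4a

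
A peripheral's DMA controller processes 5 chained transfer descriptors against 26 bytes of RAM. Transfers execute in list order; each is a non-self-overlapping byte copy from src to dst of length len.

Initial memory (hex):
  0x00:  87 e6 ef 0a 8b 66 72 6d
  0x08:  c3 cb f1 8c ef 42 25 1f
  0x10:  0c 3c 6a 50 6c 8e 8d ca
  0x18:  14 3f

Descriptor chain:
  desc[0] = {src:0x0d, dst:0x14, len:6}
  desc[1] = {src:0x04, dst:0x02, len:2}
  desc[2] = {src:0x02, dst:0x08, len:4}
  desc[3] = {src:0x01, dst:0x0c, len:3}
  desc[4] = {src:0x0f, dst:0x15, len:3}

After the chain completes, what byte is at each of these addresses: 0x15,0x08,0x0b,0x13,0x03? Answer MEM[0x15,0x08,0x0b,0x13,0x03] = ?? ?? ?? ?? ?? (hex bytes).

MEM[0x15,0x08,0x0b,0x13,0x03] = 1f 8b 66 50 66

  after D0: wrote 6B at 0x14 = 42251f0c3c6a
  after D1: wrote 2B at 0x02 = 8b66
  after D2: wrote 4B at 0x08 = 8b668b66
  after D3: wrote 3B at 0x0c = e68b66
  after D4: wrote 3B at 0x15 = 1f0c3c
query mem[0x15]=0x1f, mem[0x08]=0x8b, mem[0x0b]=0x66, mem[0x13]=0x50, mem[0x03]=0x66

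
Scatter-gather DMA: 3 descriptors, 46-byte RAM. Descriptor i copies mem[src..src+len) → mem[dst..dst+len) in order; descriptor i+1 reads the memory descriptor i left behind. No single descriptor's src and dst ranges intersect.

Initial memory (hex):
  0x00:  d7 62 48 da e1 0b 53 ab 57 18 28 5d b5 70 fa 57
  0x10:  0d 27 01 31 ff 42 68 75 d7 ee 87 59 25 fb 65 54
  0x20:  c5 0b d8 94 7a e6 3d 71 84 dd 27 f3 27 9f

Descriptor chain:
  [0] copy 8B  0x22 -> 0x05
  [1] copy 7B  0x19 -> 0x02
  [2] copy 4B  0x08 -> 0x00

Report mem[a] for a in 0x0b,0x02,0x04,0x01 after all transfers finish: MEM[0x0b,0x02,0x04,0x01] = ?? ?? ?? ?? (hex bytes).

  after D0: wrote 8B at 0x05 = d8947ae63d7184dd
  after D1: wrote 7B at 0x02 = ee875925fb6554
  after D2: wrote 4B at 0x00 = 543d7184
query mem[0x0b]=0x84, mem[0x02]=0x71, mem[0x04]=0x59, mem[0x01]=0x3d

MEM[0x0b,0x02,0x04,0x01] = 84 71 59 3d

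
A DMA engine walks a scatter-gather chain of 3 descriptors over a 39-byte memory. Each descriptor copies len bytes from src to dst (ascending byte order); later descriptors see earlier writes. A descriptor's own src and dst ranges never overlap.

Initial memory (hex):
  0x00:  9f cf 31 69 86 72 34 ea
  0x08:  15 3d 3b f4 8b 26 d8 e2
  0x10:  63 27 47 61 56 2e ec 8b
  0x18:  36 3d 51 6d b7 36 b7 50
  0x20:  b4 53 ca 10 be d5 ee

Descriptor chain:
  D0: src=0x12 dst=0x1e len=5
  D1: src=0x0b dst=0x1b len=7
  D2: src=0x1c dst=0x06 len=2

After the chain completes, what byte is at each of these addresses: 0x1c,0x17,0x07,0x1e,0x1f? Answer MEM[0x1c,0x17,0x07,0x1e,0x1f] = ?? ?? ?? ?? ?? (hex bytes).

D0: mem[0x1e..0x22] <- [47 61 56 2e ec]
D1: mem[0x1b..0x21] <- [f4 8b 26 d8 e2 63 27]
D2: mem[0x06..0x07] <- [8b 26]
query mem[0x1c]=0x8b, mem[0x17]=0x8b, mem[0x07]=0x26, mem[0x1e]=0xd8, mem[0x1f]=0xe2

MEM[0x1c,0x17,0x07,0x1e,0x1f] = 8b 8b 26 d8 e2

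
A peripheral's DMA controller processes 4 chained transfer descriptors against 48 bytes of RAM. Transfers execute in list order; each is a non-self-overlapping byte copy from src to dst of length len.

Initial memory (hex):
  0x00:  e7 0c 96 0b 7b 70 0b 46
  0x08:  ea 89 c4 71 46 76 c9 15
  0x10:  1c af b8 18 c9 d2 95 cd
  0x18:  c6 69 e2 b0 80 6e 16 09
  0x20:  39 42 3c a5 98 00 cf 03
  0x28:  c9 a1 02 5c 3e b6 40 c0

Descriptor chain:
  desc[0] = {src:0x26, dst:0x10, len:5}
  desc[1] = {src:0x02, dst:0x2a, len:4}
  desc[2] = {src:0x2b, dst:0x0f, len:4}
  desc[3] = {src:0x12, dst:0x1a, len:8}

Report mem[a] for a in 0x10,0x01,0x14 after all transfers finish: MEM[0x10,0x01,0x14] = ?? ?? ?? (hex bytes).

MEM[0x10,0x01,0x14] = 7b 0c 02

D0: mem[0x10..0x14] <- [cf 03 c9 a1 02]
D1: mem[0x2a..0x2d] <- [96 0b 7b 70]
D2: mem[0x0f..0x12] <- [0b 7b 70 40]
D3: mem[0x1a..0x21] <- [40 a1 02 d2 95 cd c6 69]
query mem[0x10]=0x7b, mem[0x01]=0x0c, mem[0x14]=0x02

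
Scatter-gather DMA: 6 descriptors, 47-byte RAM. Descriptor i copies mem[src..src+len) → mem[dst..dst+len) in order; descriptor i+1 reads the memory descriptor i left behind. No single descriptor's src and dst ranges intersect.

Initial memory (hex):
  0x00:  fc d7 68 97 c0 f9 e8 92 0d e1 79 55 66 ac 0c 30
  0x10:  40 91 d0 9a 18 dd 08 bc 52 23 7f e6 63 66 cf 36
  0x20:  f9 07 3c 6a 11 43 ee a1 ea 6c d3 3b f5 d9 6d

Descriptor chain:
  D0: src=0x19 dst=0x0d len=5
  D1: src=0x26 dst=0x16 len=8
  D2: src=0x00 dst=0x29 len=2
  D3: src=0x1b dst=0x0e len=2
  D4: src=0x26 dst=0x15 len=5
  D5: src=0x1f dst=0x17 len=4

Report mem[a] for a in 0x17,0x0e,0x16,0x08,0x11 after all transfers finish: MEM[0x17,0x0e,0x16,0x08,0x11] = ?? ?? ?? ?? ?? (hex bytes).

MEM[0x17,0x0e,0x16,0x08,0x11] = 36 3b a1 0d 66

#0 dst[0x0d+5] := {0x23,0x7f,0xe6,0x63,0x66}
#1 dst[0x16+8] := {0xee,0xa1,0xea,0x6c,0xd3,0x3b,0xf5,0xd9}
#2 dst[0x29+2] := {0xfc,0xd7}
#3 dst[0x0e+2] := {0x3b,0xf5}
#4 dst[0x15+5] := {0xee,0xa1,0xea,0xfc,0xd7}
#5 dst[0x17+4] := {0x36,0xf9,0x07,0x3c}
query mem[0x17]=0x36, mem[0x0e]=0x3b, mem[0x16]=0xa1, mem[0x08]=0x0d, mem[0x11]=0x66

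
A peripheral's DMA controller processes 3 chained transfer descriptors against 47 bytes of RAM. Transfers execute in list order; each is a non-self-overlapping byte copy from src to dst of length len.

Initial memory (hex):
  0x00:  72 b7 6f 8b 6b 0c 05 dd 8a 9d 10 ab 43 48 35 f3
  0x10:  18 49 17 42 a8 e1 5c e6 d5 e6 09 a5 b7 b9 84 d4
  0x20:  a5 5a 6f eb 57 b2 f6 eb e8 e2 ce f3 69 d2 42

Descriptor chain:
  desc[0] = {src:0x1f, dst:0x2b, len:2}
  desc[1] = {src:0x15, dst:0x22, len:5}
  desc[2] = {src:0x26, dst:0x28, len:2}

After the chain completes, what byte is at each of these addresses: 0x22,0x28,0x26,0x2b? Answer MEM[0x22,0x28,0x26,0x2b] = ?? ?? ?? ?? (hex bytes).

MEM[0x22,0x28,0x26,0x2b] = e1 e6 e6 d4

  after D0: wrote 2B at 0x2b = d4a5
  after D1: wrote 5B at 0x22 = e15ce6d5e6
  after D2: wrote 2B at 0x28 = e6eb
query mem[0x22]=0xe1, mem[0x28]=0xe6, mem[0x26]=0xe6, mem[0x2b]=0xd4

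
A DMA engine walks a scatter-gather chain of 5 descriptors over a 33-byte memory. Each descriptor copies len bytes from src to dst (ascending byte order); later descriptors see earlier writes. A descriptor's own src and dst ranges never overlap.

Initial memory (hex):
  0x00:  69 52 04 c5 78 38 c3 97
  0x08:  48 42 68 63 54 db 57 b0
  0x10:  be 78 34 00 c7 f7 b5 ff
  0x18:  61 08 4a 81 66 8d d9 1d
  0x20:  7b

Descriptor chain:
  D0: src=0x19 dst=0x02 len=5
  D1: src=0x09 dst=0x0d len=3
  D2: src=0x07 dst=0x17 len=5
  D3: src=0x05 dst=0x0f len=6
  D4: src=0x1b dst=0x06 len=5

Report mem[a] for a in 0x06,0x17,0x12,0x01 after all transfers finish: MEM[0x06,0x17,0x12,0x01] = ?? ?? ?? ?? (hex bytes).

D0: mem[0x02..0x06] <- [08 4a 81 66 8d]
D1: mem[0x0d..0x0f] <- [42 68 63]
D2: mem[0x17..0x1b] <- [97 48 42 68 63]
D3: mem[0x0f..0x14] <- [66 8d 97 48 42 68]
D4: mem[0x06..0x0a] <- [63 66 8d d9 1d]
query mem[0x06]=0x63, mem[0x17]=0x97, mem[0x12]=0x48, mem[0x01]=0x52

MEM[0x06,0x17,0x12,0x01] = 63 97 48 52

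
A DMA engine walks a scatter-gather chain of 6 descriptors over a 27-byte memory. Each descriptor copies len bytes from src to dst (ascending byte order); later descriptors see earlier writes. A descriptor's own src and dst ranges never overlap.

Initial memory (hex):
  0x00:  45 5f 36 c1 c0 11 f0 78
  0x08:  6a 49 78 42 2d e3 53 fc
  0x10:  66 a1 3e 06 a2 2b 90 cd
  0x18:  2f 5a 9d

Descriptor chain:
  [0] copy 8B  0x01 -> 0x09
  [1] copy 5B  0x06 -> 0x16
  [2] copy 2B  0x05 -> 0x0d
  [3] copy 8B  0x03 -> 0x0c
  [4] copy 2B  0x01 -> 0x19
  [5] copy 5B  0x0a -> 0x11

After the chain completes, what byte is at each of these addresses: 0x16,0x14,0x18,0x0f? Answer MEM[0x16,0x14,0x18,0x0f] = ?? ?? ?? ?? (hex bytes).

D0: mem[0x09..0x10] <- [5f 36 c1 c0 11 f0 78 6a]
D1: mem[0x16..0x1a] <- [f0 78 6a 5f 36]
D2: mem[0x0d..0x0e] <- [11 f0]
D3: mem[0x0c..0x13] <- [c1 c0 11 f0 78 6a 5f 36]
D4: mem[0x19..0x1a] <- [5f 36]
D5: mem[0x11..0x15] <- [36 c1 c1 c0 11]
query mem[0x16]=0xf0, mem[0x14]=0xc0, mem[0x18]=0x6a, mem[0x0f]=0xf0

MEM[0x16,0x14,0x18,0x0f] = f0 c0 6a f0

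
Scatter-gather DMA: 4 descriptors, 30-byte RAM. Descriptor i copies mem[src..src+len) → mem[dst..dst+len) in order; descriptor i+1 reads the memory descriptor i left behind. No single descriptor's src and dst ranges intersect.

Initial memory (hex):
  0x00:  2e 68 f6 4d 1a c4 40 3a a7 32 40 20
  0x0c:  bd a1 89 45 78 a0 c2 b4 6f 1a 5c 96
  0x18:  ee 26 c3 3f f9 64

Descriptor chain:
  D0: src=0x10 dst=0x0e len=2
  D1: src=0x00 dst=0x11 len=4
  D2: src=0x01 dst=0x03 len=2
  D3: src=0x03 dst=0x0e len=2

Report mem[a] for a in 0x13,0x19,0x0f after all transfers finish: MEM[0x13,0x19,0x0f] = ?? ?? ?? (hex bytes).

MEM[0x13,0x19,0x0f] = f6 26 f6

[0] 0x10->0x0e len=2 : 78 a0
[1] 0x00->0x11 len=4 : 2e 68 f6 4d
[2] 0x01->0x03 len=2 : 68 f6
[3] 0x03->0x0e len=2 : 68 f6
query mem[0x13]=0xf6, mem[0x19]=0x26, mem[0x0f]=0xf6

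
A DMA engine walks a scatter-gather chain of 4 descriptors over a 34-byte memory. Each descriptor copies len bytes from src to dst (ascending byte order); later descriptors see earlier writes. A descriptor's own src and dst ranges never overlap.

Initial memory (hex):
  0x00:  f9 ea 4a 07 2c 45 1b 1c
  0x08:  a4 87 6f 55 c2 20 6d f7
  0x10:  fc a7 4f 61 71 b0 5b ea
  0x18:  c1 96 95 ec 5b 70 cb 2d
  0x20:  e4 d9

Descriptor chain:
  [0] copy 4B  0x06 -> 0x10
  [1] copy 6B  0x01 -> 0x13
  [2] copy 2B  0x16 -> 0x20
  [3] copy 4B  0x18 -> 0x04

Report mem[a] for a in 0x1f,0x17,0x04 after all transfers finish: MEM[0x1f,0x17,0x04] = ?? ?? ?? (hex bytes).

MEM[0x1f,0x17,0x04] = 2d 45 1b

#0 dst[0x10+4] := {0x1b,0x1c,0xa4,0x87}
#1 dst[0x13+6] := {0xea,0x4a,0x07,0x2c,0x45,0x1b}
#2 dst[0x20+2] := {0x2c,0x45}
#3 dst[0x04+4] := {0x1b,0x96,0x95,0xec}
query mem[0x1f]=0x2d, mem[0x17]=0x45, mem[0x04]=0x1b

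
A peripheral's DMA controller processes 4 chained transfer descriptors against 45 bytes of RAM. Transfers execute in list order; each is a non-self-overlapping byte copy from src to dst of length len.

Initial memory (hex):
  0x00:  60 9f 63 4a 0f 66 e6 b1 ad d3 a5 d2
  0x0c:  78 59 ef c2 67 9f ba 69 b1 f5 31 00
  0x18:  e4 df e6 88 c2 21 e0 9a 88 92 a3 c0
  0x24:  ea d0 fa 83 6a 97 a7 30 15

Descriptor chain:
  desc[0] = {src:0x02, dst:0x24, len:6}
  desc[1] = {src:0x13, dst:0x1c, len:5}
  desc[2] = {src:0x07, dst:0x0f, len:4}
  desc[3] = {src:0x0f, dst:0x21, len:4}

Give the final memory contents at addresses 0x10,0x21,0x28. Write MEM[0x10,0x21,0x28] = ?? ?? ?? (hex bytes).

MEM[0x10,0x21,0x28] = ad b1 e6

#0 dst[0x24+6] := {0x63,0x4a,0x0f,0x66,0xe6,0xb1}
#1 dst[0x1c+5] := {0x69,0xb1,0xf5,0x31,0x00}
#2 dst[0x0f+4] := {0xb1,0xad,0xd3,0xa5}
#3 dst[0x21+4] := {0xb1,0xad,0xd3,0xa5}
query mem[0x10]=0xad, mem[0x21]=0xb1, mem[0x28]=0xe6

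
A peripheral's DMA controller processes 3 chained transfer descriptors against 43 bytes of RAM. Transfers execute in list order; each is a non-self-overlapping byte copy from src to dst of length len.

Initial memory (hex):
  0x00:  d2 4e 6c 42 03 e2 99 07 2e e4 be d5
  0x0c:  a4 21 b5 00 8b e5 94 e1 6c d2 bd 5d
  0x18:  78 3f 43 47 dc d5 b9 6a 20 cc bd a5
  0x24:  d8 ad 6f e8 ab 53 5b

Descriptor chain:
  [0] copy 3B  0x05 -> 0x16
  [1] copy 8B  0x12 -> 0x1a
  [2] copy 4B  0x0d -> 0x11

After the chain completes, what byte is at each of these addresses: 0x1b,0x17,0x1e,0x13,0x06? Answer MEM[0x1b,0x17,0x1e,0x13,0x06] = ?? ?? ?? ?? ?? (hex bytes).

MEM[0x1b,0x17,0x1e,0x13,0x06] = e1 99 e2 00 99

D0: mem[0x16..0x18] <- [e2 99 07]
D1: mem[0x1a..0x21] <- [94 e1 6c d2 e2 99 07 3f]
D2: mem[0x11..0x14] <- [21 b5 00 8b]
query mem[0x1b]=0xe1, mem[0x17]=0x99, mem[0x1e]=0xe2, mem[0x13]=0x00, mem[0x06]=0x99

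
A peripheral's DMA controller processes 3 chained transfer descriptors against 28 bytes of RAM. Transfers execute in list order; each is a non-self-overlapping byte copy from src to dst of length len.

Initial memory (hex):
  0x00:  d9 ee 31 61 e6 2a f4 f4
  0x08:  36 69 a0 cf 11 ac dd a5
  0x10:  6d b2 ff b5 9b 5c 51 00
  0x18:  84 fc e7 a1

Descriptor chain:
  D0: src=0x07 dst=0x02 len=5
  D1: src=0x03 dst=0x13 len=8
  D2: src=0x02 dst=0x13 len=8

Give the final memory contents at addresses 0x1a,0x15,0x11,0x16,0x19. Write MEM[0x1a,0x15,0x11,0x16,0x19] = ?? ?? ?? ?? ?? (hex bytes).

MEM[0x1a,0x15,0x11,0x16,0x19] = 69 69 b2 a0 36

D0: mem[0x02..0x06] <- [f4 36 69 a0 cf]
D1: mem[0x13..0x1a] <- [36 69 a0 cf f4 36 69 a0]
D2: mem[0x13..0x1a] <- [f4 36 69 a0 cf f4 36 69]
query mem[0x1a]=0x69, mem[0x15]=0x69, mem[0x11]=0xb2, mem[0x16]=0xa0, mem[0x19]=0x36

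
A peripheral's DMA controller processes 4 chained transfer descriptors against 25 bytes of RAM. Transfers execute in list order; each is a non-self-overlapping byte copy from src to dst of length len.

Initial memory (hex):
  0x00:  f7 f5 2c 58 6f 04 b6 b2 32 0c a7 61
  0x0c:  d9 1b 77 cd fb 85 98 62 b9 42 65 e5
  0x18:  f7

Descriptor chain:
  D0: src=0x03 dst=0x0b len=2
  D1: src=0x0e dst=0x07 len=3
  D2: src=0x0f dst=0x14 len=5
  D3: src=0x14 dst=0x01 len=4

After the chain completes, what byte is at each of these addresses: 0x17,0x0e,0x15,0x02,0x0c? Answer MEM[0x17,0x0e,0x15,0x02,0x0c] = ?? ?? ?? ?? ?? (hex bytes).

MEM[0x17,0x0e,0x15,0x02,0x0c] = 98 77 fb fb 6f

[0] 0x03->0x0b len=2 : 58 6f
[1] 0x0e->0x07 len=3 : 77 cd fb
[2] 0x0f->0x14 len=5 : cd fb 85 98 62
[3] 0x14->0x01 len=4 : cd fb 85 98
query mem[0x17]=0x98, mem[0x0e]=0x77, mem[0x15]=0xfb, mem[0x02]=0xfb, mem[0x0c]=0x6f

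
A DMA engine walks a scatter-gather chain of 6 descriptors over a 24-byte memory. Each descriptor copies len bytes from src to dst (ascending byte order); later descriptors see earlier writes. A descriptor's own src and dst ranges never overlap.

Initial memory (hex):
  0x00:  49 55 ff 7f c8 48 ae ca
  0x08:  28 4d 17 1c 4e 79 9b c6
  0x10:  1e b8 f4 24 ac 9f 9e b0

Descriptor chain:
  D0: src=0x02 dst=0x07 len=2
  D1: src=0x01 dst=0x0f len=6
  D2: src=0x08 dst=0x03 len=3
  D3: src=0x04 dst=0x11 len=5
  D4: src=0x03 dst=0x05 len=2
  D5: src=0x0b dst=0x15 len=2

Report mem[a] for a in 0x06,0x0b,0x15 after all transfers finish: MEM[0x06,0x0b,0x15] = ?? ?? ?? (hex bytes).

MEM[0x06,0x0b,0x15] = 4d 1c 1c

D0: mem[0x07..0x08] <- [ff 7f]
D1: mem[0x0f..0x14] <- [55 ff 7f c8 48 ae]
D2: mem[0x03..0x05] <- [7f 4d 17]
D3: mem[0x11..0x15] <- [4d 17 ae ff 7f]
D4: mem[0x05..0x06] <- [7f 4d]
D5: mem[0x15..0x16] <- [1c 4e]
query mem[0x06]=0x4d, mem[0x0b]=0x1c, mem[0x15]=0x1c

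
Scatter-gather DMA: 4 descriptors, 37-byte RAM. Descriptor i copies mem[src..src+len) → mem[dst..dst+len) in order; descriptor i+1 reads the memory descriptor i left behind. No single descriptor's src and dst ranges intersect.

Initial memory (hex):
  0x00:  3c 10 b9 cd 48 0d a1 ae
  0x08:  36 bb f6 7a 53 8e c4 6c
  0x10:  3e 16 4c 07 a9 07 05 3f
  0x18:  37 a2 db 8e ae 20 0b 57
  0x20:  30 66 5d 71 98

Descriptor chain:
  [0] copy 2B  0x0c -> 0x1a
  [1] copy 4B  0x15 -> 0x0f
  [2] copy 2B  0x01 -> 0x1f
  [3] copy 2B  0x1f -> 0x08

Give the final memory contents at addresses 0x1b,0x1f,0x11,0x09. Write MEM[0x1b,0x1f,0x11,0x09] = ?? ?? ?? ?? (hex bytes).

MEM[0x1b,0x1f,0x11,0x09] = 8e 10 3f b9

#0 dst[0x1a+2] := {0x53,0x8e}
#1 dst[0x0f+4] := {0x07,0x05,0x3f,0x37}
#2 dst[0x1f+2] := {0x10,0xb9}
#3 dst[0x08+2] := {0x10,0xb9}
query mem[0x1b]=0x8e, mem[0x1f]=0x10, mem[0x11]=0x3f, mem[0x09]=0xb9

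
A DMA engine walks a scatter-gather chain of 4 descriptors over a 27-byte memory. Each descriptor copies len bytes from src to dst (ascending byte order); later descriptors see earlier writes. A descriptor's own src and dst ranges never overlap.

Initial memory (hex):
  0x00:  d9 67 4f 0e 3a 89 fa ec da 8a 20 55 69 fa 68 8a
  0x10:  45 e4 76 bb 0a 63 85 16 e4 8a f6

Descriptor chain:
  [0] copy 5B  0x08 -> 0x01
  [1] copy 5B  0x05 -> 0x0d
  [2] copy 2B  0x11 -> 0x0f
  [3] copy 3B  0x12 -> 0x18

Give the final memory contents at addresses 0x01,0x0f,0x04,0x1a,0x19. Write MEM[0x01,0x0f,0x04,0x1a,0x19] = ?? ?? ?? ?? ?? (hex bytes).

  after D0: wrote 5B at 0x01 = da8a205569
  after D1: wrote 5B at 0x0d = 69faecda8a
  after D2: wrote 2B at 0x0f = 8a76
  after D3: wrote 3B at 0x18 = 76bb0a
query mem[0x01]=0xda, mem[0x0f]=0x8a, mem[0x04]=0x55, mem[0x1a]=0x0a, mem[0x19]=0xbb

MEM[0x01,0x0f,0x04,0x1a,0x19] = da 8a 55 0a bb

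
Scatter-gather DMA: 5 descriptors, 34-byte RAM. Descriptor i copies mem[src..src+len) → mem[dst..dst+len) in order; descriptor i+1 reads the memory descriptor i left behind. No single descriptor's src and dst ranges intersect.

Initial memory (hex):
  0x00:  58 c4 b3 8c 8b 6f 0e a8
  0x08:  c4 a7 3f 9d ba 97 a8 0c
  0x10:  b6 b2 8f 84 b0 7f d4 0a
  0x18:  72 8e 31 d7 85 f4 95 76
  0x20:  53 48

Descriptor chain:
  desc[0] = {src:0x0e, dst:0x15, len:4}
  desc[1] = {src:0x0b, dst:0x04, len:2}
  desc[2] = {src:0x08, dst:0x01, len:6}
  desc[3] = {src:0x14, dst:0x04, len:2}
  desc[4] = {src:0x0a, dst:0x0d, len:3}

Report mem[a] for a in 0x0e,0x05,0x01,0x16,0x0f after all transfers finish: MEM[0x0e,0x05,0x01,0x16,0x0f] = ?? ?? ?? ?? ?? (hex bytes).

D0: mem[0x15..0x18] <- [a8 0c b6 b2]
D1: mem[0x04..0x05] <- [9d ba]
D2: mem[0x01..0x06] <- [c4 a7 3f 9d ba 97]
D3: mem[0x04..0x05] <- [b0 a8]
D4: mem[0x0d..0x0f] <- [3f 9d ba]
query mem[0x0e]=0x9d, mem[0x05]=0xa8, mem[0x01]=0xc4, mem[0x16]=0x0c, mem[0x0f]=0xba

MEM[0x0e,0x05,0x01,0x16,0x0f] = 9d a8 c4 0c ba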